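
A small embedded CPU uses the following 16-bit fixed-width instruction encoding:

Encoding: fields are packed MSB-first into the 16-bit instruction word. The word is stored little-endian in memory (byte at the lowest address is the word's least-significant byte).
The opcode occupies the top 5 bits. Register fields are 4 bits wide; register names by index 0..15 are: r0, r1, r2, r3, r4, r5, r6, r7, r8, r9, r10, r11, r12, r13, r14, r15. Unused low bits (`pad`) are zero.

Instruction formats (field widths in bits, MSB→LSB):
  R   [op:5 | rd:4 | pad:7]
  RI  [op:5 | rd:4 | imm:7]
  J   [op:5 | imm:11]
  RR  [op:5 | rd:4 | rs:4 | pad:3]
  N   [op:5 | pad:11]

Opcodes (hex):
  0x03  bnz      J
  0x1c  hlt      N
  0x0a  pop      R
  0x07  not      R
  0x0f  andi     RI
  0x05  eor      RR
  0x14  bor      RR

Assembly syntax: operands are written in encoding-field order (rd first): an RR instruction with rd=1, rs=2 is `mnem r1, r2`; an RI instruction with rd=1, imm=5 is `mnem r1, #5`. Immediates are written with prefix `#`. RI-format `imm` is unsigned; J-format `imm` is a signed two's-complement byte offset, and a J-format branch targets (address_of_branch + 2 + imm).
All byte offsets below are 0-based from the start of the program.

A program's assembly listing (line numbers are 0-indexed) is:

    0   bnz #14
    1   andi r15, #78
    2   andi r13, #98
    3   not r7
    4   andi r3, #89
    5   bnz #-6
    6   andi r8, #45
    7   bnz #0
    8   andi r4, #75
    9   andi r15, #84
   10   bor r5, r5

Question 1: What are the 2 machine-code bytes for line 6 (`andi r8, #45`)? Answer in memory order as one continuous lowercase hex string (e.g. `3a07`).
6. andi fields op=0xf:5|rd=8:4|imm=45:7 → word 7c2dh → 2d 7c

2d7c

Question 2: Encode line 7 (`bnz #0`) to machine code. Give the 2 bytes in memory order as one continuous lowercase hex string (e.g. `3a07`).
L7: bnz op=0x3:5|imm=0:11 ⇒ 0x1800 ⇒ little 00 18

0018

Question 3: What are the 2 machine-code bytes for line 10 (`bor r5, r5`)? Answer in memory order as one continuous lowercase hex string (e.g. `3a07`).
line 10 (bor): pack op=0x14:5|rd=5:4|rs=5:4|pad=0:3 = 0xa2a8; little→ a8 a2

a8a2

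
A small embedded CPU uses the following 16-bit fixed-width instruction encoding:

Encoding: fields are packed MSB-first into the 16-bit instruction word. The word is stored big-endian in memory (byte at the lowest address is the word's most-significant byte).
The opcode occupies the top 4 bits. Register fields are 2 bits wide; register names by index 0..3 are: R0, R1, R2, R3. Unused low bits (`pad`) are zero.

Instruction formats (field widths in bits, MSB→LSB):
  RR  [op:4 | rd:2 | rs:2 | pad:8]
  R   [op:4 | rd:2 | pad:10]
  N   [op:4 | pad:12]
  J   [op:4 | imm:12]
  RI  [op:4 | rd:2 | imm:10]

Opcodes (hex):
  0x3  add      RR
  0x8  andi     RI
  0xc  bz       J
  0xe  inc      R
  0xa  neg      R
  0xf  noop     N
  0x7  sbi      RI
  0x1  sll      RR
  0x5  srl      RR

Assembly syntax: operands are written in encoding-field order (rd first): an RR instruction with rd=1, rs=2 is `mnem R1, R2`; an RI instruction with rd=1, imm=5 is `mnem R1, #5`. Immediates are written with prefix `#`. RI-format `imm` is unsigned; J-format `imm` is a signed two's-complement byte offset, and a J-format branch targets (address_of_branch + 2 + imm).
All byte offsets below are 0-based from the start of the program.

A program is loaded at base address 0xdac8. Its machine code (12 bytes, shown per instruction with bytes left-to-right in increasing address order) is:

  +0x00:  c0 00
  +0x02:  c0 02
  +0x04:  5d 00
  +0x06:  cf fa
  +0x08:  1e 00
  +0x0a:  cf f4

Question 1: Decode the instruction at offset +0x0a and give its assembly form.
bz #-12

off 0x0a: read cf f4 as big → 0xcff4
  top 4b → 0xc → bz [J]
  [11:0] imm=4084 (s12→-12) = #-12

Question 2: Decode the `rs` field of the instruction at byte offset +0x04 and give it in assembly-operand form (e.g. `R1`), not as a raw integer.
R1

[04] 5d 00 → 0x5d00
  op=0x5d00>>12=0x5 ⇒ srl (RR)
  rd: (w>>10)&0x3=0x3 → R3
  rs: (w>>8)&0x3=0x1 → R1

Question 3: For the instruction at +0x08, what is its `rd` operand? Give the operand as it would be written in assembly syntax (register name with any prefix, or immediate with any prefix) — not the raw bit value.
+0x08: 1e 00 ⇒ word 0x1e00 (big)
  op=0x1e00>>12=0x1 ⇒ sll (RR)
  rd: (w>>10)&0x3=0x3 → R3
  rs: (w>>8)&0x3=0x2 → R2

R3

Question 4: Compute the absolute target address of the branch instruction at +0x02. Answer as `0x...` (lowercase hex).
0xdace

@+02  big-endian(c0 02) = 0xc002
  op=0xc002>>12=0xc ⇒ bz (J)
  imm: (w>>0)&0xfff=0x2 → #2
  target = base 0xdac8 + off 0x02 + 2 + imm 2 = 0xdace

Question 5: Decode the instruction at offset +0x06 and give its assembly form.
bz #-6

[06] cf fa → 0xcffa
  top 4b → 0xc → bz [J]
  [11:0] imm=4090 (s12→-6) = #-6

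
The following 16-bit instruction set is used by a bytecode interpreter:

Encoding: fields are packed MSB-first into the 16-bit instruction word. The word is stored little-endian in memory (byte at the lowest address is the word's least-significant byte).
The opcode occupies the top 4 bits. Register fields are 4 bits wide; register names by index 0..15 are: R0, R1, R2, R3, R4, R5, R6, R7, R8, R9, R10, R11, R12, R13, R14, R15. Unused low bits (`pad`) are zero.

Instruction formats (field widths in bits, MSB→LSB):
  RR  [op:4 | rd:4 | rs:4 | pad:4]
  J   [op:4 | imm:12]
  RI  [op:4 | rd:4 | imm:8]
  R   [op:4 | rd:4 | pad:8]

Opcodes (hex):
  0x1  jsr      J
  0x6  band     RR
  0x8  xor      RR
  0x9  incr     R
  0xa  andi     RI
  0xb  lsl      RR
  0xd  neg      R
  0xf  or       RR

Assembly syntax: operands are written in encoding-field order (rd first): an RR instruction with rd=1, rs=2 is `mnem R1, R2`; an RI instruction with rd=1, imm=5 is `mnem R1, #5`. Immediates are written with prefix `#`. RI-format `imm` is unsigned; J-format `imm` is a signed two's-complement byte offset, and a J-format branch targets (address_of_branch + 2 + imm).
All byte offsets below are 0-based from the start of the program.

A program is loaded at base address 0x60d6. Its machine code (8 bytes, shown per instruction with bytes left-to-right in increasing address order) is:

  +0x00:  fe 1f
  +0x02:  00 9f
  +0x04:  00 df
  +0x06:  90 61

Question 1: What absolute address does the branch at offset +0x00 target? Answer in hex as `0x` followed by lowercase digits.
off 0x00: read fe 1f as little → 0x1ffe
  opcode bits[15:12]=0x1: jsr/J
  [11:0] imm=4094 (s12→-2) = #-2
  target = base 0x60d6 + off 0x00 + 2 + imm -2 = 0x60d6

0x60d6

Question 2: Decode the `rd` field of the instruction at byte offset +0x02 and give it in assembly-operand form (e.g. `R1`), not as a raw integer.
R15

@+02  little-endian(00 9f) = 0x9f00
  opcode bits[15:12]=0x9: incr/R
  rd: (w>>8)&0xf=0xf → R15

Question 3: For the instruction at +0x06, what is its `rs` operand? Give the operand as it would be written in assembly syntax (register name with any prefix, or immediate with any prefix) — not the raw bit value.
[06] 90 61 → 0x6190
  top 4b → 0x6 → band [RR]
  rd: (w>>8)&0xf=0x1 → R1
  rs: (w>>4)&0xf=0x9 → R9

R9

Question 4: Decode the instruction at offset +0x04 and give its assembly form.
[04] 00 df → 0xdf00
  opcode bits[15:12]=0xd: neg/R
  rd: (w>>8)&0xf=0xf → R15

neg R15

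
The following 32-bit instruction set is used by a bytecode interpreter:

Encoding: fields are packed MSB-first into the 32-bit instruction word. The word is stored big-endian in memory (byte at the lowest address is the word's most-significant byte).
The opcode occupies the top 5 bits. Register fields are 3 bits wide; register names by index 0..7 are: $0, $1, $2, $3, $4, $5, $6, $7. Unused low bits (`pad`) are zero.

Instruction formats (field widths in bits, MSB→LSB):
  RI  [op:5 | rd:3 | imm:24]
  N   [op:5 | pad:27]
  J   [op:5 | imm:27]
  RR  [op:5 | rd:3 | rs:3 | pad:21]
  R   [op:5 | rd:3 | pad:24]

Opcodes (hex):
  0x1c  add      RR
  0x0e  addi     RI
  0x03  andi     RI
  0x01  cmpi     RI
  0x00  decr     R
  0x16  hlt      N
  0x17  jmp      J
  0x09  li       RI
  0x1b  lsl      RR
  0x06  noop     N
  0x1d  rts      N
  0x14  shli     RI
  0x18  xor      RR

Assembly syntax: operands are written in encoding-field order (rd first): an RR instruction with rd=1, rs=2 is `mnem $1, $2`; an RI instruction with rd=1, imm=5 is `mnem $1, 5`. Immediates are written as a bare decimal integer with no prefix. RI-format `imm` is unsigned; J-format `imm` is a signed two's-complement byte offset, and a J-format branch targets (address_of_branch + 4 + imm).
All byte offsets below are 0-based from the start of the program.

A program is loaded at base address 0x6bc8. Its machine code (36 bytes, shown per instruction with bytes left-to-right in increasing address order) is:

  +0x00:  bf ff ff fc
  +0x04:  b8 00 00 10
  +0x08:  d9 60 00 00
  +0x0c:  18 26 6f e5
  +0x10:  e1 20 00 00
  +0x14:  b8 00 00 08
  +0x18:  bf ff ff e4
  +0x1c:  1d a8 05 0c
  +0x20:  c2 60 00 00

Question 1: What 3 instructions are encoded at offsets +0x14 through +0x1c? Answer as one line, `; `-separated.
jmp 8; jmp -28; andi $5, 11011340

off 0x14: read b8 00 00 08 as big → 0xb8000008
  opcode bits[31:27]=0x17: jmp/J
  imm@[26:0]=0x8 ⇒ 8
off 0x18: read bf ff ff e4 as big → 0xbfffffe4
  opcode bits[31:27]=0x17: jmp/J
  imm@[26:0]=0x7ffffe4 (s27→-28) ⇒ -28
off 0x1c: read 1d a8 05 0c as big → 0x1da8050c
  opcode bits[31:27]=0x3: andi/RI
  rd@[26:24]=0x5 ⇒ $5
  imm@[23:0]=0xa8050c ⇒ 11011340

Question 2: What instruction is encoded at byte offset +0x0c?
@+0c  big-endian(18 26 6f e5) = 0x18266fe5
  op=0x18266fe5>>27=0x3 ⇒ andi (RI)
  rd@[26:24]=0x0 ⇒ $0
  imm@[23:0]=0x266fe5 ⇒ 2519013

andi $0, 2519013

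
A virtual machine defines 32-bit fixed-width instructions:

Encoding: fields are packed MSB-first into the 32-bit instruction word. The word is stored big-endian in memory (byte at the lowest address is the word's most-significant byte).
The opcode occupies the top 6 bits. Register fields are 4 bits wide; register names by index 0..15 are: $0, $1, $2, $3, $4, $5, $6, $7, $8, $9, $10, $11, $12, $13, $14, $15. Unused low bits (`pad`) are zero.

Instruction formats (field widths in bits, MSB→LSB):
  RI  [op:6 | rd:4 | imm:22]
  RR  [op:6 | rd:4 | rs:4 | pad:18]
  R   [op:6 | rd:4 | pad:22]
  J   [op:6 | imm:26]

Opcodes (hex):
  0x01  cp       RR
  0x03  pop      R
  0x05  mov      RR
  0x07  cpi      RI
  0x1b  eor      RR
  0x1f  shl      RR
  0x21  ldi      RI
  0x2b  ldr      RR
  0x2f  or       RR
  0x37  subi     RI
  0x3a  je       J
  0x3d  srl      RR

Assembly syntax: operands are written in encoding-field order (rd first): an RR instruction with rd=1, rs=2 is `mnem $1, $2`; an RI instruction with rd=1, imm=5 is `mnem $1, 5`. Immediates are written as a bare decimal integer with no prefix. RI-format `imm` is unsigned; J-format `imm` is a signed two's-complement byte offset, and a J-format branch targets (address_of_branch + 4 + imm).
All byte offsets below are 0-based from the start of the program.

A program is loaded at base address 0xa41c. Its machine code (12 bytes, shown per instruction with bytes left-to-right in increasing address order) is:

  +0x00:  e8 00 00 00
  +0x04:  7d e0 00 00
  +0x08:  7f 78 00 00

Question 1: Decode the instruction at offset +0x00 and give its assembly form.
@+00  big-endian(e8 00 00 00) = 0xe8000000
  op=0xe8000000>>26=0x3a ⇒ je (J)
  [25:0] imm=0 = 0

je 0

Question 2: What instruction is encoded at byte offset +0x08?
+0x08: 7f 78 00 00 ⇒ word 0x7f780000 (big)
  op=0x7f780000>>26=0x1f ⇒ shl (RR)
  rd@[25:22]=0xd ⇒ $13
  rs@[21:18]=0xe ⇒ $14

shl $13, $14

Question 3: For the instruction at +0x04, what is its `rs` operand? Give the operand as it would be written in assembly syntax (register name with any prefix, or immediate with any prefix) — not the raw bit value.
[04] 7d e0 00 00 → 0x7de00000
  op=0x7de00000>>26=0x1f ⇒ shl (RR)
  [25:22] rd=7 = $7
  [21:18] rs=8 = $8

$8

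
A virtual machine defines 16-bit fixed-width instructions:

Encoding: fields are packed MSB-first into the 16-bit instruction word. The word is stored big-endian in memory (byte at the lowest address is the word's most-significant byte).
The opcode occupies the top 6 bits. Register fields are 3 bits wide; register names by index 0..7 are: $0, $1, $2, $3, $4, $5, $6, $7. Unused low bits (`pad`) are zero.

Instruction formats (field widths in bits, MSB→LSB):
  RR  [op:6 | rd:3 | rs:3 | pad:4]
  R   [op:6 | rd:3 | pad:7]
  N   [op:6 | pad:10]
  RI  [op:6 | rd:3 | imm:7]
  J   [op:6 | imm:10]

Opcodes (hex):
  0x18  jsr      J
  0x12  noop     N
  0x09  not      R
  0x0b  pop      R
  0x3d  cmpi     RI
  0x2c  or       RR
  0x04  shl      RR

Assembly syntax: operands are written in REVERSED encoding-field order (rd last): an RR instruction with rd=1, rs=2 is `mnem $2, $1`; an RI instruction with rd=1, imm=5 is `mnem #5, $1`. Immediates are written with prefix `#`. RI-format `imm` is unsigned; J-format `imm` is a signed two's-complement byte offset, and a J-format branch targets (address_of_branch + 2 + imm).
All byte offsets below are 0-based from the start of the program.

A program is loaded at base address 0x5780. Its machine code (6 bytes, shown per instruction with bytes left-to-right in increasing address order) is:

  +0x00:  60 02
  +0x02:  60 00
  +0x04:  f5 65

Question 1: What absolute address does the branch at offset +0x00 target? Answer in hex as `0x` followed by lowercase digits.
off 0x00: read 60 02 as big → 0x6002
  opcode bits[15:10]=0x18: jsr/J
  imm@[9:0]=0x2 ⇒ #2
  target = base 0x5780 + off 0x00 + 2 + imm 2 = 0x5784

0x5784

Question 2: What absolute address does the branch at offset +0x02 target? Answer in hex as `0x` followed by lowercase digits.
@+02  big-endian(60 00) = 0x6000
  top 6b → 0x18 → jsr [J]
  imm: (w>>0)&0x3ff=0x0 → #0
  target = base 0x5780 + off 0x02 + 2 + imm 0 = 0x5784

0x5784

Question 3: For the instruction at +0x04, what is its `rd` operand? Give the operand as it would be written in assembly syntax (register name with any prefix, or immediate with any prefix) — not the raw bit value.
$2

off 0x04: read f5 65 as big → 0xf565
  op=0xf565>>10=0x3d ⇒ cmpi (RI)
  [9:7] rd=2 = $2
  [6:0] imm=101 = #101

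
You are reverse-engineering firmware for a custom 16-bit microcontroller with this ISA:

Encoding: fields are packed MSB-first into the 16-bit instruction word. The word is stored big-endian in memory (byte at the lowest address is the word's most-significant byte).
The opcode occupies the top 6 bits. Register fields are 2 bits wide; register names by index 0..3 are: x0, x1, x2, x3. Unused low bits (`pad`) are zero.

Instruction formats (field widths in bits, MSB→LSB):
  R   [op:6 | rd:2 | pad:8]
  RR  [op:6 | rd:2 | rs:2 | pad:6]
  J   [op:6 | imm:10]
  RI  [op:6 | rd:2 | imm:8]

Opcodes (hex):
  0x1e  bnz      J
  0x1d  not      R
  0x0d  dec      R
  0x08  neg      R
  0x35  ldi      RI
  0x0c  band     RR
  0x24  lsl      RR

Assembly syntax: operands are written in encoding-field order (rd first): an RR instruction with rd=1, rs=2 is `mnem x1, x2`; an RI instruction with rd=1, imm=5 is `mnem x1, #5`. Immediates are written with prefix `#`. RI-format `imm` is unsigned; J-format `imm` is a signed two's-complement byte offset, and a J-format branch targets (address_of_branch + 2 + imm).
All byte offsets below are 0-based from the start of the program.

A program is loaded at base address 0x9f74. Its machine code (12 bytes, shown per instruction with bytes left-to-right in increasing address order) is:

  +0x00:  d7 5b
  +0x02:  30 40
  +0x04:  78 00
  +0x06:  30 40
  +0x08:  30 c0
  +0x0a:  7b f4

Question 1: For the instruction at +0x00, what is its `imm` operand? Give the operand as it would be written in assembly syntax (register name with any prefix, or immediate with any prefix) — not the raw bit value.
[00] d7 5b → 0xd75b
  top 6b → 0x35 → ldi [RI]
  rd@[9:8]=0x3 ⇒ x3
  imm@[7:0]=0x5b ⇒ #91

#91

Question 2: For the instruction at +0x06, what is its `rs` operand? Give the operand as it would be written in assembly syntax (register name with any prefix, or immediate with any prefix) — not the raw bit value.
x1

@+06  big-endian(30 40) = 0x3040
  top 6b → 0xc → band [RR]
  rd@[9:8]=0x0 ⇒ x0
  rs@[7:6]=0x1 ⇒ x1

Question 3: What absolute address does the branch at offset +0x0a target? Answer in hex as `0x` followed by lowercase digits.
[0a] 7b f4 → 0x7bf4
  op=0x7bf4>>10=0x1e ⇒ bnz (J)
  imm@[9:0]=0x3f4 (s10→-12) ⇒ #-12
  target = base 0x9f74 + off 0x0a + 2 + imm -12 = 0x9f74

0x9f74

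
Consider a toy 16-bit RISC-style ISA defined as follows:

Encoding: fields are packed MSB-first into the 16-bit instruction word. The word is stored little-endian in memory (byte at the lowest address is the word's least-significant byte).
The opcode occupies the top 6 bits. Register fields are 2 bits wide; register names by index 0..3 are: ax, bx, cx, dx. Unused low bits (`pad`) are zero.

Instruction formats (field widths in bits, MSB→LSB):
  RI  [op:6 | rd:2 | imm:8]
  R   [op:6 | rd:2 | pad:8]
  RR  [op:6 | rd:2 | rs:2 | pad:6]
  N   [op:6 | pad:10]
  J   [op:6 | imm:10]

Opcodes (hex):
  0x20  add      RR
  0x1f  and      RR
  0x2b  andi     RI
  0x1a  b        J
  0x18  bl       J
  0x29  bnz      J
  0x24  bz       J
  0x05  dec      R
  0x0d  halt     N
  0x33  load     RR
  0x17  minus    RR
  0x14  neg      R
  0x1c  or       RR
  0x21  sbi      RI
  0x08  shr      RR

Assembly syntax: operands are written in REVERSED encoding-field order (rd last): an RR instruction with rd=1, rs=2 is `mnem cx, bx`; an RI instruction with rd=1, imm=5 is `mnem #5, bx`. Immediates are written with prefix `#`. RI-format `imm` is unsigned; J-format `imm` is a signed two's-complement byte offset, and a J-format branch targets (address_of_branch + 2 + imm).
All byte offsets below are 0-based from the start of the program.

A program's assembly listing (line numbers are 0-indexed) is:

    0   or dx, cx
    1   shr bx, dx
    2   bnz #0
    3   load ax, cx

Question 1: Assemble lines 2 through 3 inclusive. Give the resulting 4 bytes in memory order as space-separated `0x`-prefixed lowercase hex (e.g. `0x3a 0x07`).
0x00 0xa4 0x00 0xce

L2: bnz op=0x29:6|imm=0:10 ⇒ 0xa400 ⇒ little 00 a4
L3: load op=0x33:6|rd=2:2|rs=0:2|pad=0:6 ⇒ 0xce00 ⇒ little 00 ce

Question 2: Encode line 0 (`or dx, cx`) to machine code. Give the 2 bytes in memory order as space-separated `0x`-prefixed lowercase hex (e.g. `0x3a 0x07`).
0xc0 0x72

0. or fields op=0x1c:6|rd=2:2|rs=3:2|pad=0:6 → word 72c0h → c0 72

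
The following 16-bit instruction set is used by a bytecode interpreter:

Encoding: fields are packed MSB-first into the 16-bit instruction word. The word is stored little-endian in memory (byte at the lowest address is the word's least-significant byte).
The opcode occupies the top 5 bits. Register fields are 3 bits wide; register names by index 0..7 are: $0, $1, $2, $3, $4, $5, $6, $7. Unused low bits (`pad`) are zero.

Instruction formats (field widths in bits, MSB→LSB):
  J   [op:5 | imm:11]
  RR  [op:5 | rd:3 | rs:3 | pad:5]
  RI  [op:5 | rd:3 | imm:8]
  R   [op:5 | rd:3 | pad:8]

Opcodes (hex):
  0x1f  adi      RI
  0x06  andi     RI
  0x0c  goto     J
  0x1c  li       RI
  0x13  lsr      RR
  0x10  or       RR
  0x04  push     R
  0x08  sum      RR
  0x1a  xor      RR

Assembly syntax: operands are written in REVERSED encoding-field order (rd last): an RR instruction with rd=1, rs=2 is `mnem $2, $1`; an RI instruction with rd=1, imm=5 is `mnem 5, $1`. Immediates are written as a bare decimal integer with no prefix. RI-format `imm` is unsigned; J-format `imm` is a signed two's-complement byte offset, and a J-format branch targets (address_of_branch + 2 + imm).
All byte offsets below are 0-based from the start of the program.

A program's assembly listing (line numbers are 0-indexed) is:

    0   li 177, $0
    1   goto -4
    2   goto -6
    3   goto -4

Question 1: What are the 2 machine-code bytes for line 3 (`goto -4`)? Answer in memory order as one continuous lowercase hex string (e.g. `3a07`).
line 3 (goto): pack op=0xc:5|imm=-4:11 = 0x67fc; little→ fc 67

fc67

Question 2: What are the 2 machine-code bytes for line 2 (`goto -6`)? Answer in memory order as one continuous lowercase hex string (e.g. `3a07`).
fa67

L2: goto op=0xc:5|imm=-6:11 ⇒ 0x67fa ⇒ little fa 67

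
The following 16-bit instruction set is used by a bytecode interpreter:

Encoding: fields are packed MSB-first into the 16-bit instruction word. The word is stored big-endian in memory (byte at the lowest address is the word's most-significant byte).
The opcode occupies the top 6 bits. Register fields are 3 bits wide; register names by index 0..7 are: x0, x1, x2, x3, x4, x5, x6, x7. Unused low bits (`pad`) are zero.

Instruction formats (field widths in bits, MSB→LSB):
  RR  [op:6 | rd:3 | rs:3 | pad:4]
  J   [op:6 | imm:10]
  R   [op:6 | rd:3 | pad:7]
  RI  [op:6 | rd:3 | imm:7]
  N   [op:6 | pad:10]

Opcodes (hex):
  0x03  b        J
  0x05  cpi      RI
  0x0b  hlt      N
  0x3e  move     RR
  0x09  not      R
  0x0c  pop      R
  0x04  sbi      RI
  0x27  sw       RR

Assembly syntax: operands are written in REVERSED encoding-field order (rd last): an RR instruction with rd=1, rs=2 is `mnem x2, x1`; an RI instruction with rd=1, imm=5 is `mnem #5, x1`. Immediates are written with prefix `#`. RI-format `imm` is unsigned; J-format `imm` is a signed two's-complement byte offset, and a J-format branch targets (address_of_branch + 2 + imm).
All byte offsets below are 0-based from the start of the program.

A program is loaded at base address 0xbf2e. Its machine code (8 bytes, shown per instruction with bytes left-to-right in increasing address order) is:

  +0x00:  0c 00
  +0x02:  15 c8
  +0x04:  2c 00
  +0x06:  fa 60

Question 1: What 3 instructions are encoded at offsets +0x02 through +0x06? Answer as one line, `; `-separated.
+0x02: 15 c8 ⇒ word 0x15c8 (big)
  op=0x15c8>>10=0x5 ⇒ cpi (RI)
  rd@[9:7]=0x3 ⇒ x3
  imm@[6:0]=0x48 ⇒ #72
+0x04: 2c 00 ⇒ word 0x2c00 (big)
  op=0x2c00>>10=0xb ⇒ hlt (N)
+0x06: fa 60 ⇒ word 0xfa60 (big)
  op=0xfa60>>10=0x3e ⇒ move (RR)
  rd@[9:7]=0x4 ⇒ x4
  rs@[6:4]=0x6 ⇒ x6

cpi #72, x3; hlt; move x6, x4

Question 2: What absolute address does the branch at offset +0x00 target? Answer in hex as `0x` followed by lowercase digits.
0xbf30

off 0x00: read 0c 00 as big → 0x0c00
  op=0x0c00>>10=0x3 ⇒ b (J)
  imm: (w>>0)&0x3ff=0x0 → #0
  target = base 0xbf2e + off 0x00 + 2 + imm 0 = 0xbf30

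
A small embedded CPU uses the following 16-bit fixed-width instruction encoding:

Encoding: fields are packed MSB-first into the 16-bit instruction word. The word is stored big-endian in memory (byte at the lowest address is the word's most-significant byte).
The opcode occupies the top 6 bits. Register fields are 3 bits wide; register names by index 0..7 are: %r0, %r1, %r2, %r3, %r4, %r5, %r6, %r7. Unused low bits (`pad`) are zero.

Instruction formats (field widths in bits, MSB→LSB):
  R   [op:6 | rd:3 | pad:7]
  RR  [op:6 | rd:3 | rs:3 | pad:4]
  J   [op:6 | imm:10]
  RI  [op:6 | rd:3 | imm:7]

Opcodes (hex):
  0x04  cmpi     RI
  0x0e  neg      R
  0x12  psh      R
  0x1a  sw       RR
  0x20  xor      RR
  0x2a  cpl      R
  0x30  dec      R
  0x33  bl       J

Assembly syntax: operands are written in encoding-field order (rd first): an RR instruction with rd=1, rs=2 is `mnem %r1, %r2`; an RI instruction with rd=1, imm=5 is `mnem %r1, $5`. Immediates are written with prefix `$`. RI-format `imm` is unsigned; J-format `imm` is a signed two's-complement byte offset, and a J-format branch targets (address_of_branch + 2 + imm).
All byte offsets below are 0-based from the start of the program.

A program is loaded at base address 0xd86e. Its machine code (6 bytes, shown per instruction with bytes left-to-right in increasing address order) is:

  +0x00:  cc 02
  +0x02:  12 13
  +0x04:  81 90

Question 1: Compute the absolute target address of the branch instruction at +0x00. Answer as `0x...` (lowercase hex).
0xd872

[00] cc 02 → 0xcc02
  op=0xcc02>>10=0x33 ⇒ bl (J)
  imm: (w>>0)&0x3ff=0x2 → $2
  target = base 0xd86e + off 0x00 + 2 + imm 2 = 0xd872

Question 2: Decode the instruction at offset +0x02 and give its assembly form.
off 0x02: read 12 13 as big → 0x1213
  op=0x1213>>10=0x4 ⇒ cmpi (RI)
  [9:7] rd=4 = %r4
  [6:0] imm=19 = $19

cmpi %r4, $19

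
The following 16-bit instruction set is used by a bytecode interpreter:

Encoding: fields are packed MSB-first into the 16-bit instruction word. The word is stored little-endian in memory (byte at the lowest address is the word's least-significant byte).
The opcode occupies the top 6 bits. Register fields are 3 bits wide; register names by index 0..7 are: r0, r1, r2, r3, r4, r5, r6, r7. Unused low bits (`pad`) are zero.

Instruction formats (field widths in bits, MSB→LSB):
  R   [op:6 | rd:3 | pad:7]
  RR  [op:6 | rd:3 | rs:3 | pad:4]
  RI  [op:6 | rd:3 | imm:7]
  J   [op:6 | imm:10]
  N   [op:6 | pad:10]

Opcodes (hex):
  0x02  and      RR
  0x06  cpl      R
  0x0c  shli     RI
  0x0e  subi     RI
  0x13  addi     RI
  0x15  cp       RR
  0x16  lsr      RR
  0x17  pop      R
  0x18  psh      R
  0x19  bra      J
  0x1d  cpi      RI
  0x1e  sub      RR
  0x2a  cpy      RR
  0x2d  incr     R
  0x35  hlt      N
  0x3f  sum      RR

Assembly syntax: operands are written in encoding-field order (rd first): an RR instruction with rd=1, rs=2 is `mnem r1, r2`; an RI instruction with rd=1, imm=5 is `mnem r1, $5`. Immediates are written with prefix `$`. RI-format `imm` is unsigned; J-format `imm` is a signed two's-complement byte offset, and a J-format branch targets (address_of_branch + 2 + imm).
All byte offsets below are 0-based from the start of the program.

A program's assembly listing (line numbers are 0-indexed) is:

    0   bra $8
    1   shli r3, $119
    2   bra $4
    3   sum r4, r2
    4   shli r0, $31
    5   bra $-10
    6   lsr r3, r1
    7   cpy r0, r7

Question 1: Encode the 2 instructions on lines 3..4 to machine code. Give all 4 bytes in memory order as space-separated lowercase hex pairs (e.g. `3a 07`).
line 3 (sum): pack op=0x3f:6|rd=4:3|rs=2:3|pad=0:4 = 0xfe20; little→ 20 fe
line 4 (shli): pack op=0xc:6|rd=0:3|imm=31:7 = 0x301f; little→ 1f 30

20 fe 1f 30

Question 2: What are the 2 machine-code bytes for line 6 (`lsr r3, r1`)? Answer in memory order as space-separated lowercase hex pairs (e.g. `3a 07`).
90 59

L6: lsr op=0x16:6|rd=3:3|rs=1:3|pad=0:4 ⇒ 0x5990 ⇒ little 90 59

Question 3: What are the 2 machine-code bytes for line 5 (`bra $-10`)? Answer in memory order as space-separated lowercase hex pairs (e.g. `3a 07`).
f6 67

line 5 (bra): pack op=0x19:6|imm=-10:10 = 0x67f6; little→ f6 67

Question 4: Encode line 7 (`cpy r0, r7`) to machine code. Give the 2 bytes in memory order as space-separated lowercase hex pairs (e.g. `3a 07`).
line 7 (cpy): pack op=0x2a:6|rd=0:3|rs=7:3|pad=0:4 = 0xa870; little→ 70 a8

70 a8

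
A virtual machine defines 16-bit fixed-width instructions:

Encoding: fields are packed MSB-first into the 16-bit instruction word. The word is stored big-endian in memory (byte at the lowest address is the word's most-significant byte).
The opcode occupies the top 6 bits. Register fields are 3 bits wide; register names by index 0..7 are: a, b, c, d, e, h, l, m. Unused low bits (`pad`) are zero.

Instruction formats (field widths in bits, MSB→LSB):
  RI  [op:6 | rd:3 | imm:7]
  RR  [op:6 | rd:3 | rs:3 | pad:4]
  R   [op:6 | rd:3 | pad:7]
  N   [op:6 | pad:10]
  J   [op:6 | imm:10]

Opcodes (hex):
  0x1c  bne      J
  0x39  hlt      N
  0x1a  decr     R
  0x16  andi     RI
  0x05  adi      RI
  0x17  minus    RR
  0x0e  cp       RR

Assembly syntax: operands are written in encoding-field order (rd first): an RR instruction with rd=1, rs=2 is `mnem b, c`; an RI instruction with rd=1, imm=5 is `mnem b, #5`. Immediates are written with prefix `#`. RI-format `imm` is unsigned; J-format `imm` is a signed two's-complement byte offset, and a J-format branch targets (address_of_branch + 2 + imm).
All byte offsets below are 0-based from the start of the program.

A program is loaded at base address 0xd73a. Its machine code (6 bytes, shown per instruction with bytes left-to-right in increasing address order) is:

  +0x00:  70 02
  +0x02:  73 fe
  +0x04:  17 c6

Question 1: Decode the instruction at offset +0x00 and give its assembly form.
bne #2

[00] 70 02 → 0x7002
  op=0x7002>>10=0x1c ⇒ bne (J)
  imm@[9:0]=0x2 ⇒ #2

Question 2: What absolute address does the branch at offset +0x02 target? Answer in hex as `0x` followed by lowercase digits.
0xd73c

@+02  big-endian(73 fe) = 0x73fe
  top 6b → 0x1c → bne [J]
  imm: (w>>0)&0x3ff=0x3fe (s10→-2) → #-2
  target = base 0xd73a + off 0x02 + 2 + imm -2 = 0xd73c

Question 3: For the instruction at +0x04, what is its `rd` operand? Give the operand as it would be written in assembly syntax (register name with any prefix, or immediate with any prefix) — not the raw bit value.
@+04  big-endian(17 c6) = 0x17c6
  top 6b → 0x5 → adi [RI]
  rd: (w>>7)&0x7=0x7 → m
  imm: (w>>0)&0x7f=0x46 → #70

m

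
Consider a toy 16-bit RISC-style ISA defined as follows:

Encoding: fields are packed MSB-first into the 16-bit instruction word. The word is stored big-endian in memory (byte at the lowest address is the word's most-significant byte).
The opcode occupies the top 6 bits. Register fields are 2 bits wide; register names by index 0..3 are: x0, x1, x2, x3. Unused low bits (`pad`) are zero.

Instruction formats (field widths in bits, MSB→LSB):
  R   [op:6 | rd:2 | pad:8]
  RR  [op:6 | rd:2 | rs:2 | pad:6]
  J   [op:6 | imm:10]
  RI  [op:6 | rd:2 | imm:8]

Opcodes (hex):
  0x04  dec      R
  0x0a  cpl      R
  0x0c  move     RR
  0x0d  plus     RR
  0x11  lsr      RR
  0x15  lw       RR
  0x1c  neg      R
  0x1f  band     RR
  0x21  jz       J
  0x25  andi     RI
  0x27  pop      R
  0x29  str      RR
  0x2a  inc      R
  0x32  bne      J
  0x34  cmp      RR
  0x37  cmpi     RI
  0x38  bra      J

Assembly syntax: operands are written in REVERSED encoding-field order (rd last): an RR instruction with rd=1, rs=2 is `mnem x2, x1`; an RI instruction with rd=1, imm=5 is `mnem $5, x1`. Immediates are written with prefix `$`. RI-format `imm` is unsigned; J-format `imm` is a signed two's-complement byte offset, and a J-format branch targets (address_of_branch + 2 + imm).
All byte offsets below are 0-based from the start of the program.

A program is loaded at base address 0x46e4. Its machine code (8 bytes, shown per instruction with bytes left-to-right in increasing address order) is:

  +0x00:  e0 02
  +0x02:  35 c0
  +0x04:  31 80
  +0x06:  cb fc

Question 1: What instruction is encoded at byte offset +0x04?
+0x04: 31 80 ⇒ word 0x3180 (big)
  opcode bits[15:10]=0xc: move/RR
  rd: (w>>8)&0x3=0x1 → x1
  rs: (w>>6)&0x3=0x2 → x2

move x2, x1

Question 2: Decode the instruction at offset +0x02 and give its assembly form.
@+02  big-endian(35 c0) = 0x35c0
  opcode bits[15:10]=0xd: plus/RR
  rd: (w>>8)&0x3=0x1 → x1
  rs: (w>>6)&0x3=0x3 → x3

plus x3, x1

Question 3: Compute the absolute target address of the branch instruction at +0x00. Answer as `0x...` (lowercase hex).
0x46e8

off 0x00: read e0 02 as big → 0xe002
  opcode bits[15:10]=0x38: bra/J
  imm@[9:0]=0x2 ⇒ $2
  target = base 0x46e4 + off 0x00 + 2 + imm 2 = 0x46e8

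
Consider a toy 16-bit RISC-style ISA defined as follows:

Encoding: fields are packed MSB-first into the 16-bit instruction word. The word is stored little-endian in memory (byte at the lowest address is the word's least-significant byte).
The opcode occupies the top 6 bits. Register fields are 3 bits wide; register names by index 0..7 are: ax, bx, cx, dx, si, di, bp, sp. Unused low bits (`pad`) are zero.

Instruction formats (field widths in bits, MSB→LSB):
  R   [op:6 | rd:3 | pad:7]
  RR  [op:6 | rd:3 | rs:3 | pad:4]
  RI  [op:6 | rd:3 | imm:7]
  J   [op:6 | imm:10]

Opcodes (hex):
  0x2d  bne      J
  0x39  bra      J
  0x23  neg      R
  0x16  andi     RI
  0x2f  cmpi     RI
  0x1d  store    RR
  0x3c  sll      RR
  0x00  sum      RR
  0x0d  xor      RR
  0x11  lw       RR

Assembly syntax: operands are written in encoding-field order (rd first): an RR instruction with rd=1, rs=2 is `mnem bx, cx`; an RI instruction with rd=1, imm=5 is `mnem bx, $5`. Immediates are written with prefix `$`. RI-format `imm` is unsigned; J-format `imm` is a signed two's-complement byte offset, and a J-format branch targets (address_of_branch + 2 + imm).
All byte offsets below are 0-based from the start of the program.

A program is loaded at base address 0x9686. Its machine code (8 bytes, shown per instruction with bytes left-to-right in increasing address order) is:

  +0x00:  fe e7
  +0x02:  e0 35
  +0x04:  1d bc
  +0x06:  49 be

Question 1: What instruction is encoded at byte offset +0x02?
xor dx, bp

@+02  little-endian(e0 35) = 0x35e0
  opcode bits[15:10]=0xd: xor/RR
  [9:7] rd=3 = dx
  [6:4] rs=6 = bp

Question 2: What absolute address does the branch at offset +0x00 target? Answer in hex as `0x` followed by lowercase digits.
0x9686

[00] fe e7 → 0xe7fe
  op=0xe7fe>>10=0x39 ⇒ bra (J)
  imm: (w>>0)&0x3ff=0x3fe (s10→-2) → $-2
  target = base 0x9686 + off 0x00 + 2 + imm -2 = 0x9686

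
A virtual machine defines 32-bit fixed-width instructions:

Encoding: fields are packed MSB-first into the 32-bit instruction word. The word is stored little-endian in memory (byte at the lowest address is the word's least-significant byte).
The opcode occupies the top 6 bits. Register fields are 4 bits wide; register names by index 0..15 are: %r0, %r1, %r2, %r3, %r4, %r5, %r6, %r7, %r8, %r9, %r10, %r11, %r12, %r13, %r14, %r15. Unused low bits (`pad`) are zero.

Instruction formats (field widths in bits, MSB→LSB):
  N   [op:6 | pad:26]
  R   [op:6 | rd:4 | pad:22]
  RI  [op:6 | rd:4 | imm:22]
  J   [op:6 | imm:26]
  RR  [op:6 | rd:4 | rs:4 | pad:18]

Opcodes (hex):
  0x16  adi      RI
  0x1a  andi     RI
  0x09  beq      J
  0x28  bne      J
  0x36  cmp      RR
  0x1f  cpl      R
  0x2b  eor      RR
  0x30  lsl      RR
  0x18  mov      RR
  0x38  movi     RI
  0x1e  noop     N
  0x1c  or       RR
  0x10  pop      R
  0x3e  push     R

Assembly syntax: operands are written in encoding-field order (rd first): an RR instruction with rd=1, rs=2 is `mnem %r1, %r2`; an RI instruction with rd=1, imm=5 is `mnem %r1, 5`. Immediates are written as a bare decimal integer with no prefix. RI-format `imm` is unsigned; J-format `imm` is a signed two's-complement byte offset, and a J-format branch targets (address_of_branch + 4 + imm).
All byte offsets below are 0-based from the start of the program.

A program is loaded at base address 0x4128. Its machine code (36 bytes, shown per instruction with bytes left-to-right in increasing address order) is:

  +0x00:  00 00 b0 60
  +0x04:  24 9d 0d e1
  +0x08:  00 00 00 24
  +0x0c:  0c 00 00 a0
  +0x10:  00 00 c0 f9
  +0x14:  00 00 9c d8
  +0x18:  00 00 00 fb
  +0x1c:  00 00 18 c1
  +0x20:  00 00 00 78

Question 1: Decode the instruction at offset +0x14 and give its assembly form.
cmp %r2, %r7

@+14  little-endian(00 00 9c d8) = 0xd89c0000
  op=0xd89c0000>>26=0x36 ⇒ cmp (RR)
  [25:22] rd=2 = %r2
  [21:18] rs=7 = %r7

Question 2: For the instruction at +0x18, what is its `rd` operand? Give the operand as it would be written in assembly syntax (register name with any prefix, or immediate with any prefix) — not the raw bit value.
%r12

+0x18: 00 00 00 fb ⇒ word 0xfb000000 (little)
  op=0xfb000000>>26=0x3e ⇒ push (R)
  [25:22] rd=12 = %r12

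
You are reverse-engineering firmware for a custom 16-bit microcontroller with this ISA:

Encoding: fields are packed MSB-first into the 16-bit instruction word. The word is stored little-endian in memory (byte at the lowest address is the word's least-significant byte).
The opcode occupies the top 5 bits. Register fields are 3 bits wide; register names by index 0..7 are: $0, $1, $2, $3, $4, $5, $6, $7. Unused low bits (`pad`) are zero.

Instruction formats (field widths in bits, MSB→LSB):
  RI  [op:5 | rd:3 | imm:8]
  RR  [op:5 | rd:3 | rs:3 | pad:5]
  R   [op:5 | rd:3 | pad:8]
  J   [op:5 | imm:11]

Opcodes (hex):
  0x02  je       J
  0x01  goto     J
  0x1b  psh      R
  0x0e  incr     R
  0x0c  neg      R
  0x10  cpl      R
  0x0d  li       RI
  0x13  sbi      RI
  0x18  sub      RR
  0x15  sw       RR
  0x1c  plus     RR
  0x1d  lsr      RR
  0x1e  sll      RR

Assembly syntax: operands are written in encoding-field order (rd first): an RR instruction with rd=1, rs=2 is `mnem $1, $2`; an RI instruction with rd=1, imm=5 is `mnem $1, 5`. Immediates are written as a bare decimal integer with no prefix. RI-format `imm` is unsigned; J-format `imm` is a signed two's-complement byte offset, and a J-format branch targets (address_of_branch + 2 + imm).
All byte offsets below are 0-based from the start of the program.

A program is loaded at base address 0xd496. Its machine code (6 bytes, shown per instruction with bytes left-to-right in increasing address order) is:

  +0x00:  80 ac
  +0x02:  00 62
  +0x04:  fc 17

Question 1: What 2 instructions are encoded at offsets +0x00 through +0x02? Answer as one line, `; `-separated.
sw $4, $4; neg $2

off 0x00: read 80 ac as little → 0xac80
  top 5b → 0x15 → sw [RR]
  [10:8] rd=4 = $4
  [7:5] rs=4 = $4
off 0x02: read 00 62 as little → 0x6200
  top 5b → 0xc → neg [R]
  [10:8] rd=2 = $2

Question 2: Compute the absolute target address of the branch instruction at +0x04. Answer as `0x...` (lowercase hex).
off 0x04: read fc 17 as little → 0x17fc
  opcode bits[15:11]=0x2: je/J
  [10:0] imm=2044 (s11→-4) = -4
  target = base 0xd496 + off 0x04 + 2 + imm -4 = 0xd498

0xd498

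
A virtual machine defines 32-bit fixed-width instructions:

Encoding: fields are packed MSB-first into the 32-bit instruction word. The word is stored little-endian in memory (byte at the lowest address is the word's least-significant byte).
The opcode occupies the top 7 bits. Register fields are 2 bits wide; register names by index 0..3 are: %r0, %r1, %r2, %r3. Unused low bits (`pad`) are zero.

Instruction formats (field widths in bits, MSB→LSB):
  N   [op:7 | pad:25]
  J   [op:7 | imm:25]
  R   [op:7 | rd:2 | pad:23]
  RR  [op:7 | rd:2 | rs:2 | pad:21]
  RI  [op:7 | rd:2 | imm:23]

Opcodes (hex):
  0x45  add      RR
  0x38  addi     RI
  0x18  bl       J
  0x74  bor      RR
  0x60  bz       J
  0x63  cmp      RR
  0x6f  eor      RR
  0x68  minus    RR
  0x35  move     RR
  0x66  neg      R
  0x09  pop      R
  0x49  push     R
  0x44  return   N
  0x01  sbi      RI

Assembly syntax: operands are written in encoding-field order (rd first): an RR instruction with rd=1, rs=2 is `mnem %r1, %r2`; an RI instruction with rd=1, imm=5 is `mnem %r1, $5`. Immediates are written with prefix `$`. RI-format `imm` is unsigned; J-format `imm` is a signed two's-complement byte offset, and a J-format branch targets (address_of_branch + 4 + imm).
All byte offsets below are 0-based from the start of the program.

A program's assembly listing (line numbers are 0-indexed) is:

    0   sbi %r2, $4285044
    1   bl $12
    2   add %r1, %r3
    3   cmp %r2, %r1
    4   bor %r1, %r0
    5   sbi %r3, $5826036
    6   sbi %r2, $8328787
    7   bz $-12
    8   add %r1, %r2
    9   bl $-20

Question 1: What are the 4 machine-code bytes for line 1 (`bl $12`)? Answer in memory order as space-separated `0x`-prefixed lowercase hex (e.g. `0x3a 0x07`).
L1: bl op=0x18:7|imm=12:25 ⇒ 0x3000000c ⇒ little 0c 00 00 30

0x0c 0x00 0x00 0x30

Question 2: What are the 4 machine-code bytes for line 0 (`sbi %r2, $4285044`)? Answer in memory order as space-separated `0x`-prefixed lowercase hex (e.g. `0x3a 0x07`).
0. sbi fields op=0x1:7|rd=2:2|imm=4285044:23 → word 03416274h → 74 62 41 03

0x74 0x62 0x41 0x03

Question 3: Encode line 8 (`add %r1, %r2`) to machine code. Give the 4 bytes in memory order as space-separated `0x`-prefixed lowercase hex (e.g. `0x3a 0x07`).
0x00 0x00 0xc0 0x8a

L8: add op=0x45:7|rd=1:2|rs=2:2|pad=0:21 ⇒ 0x8ac00000 ⇒ little 00 00 c0 8a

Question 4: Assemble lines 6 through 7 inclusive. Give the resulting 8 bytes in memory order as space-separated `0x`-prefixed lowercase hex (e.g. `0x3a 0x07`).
0x53 0x16 0x7f 0x03 0xf4 0xff 0xff 0xc1

6. sbi fields op=0x1:7|rd=2:2|imm=8328787:23 → word 037f1653h → 53 16 7f 03
7. bz fields op=0x60:7|imm=-12:25 → word c1fffff4h → f4 ff ff c1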